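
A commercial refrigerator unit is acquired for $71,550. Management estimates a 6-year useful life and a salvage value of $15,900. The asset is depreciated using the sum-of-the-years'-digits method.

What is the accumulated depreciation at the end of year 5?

$53,000

Depreciable base = $71,550 − $15,900 = $55,650.
Sum of the years' digits = 6+5+4+3+2+1 = 21.
Year 1: $55,650 × 6/21 = $15,900. Book value $55,650.
Year 2: $55,650 × 5/21 = $13,250. Book value $42,400.
Year 3: $55,650 × 4/21 = $10,600. Book value $31,800.
Year 4: $55,650 × 3/21 = $7,950. Book value $23,850.
Year 5: $55,650 × 2/21 = $5,300. Book value $18,550.
Accumulated through year 5 = $71,550 − $18,550 = $53,000.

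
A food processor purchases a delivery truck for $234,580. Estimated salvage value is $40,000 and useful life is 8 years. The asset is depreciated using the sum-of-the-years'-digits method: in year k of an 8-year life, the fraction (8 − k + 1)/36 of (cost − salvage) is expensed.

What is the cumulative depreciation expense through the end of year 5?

Depreciable base = $234,580 − $40,000 = $194,580.
Sum of the years' digits = 8+7+6+5+4+3+2+1 = 36.
Year 1: $194,580 × 8/36 = $43,240. Book value $191,340.
Year 2: $194,580 × 7/36 = $37,835. Book value $153,505.
Year 3: $194,580 × 6/36 = $32,430. Book value $121,075.
Year 4: $194,580 × 5/36 = $27,025. Book value $94,050.
Year 5: $194,580 × 4/36 = $21,620. Book value $72,430.
Accumulated through year 5 = $234,580 − $72,430 = $162,150.

$162,150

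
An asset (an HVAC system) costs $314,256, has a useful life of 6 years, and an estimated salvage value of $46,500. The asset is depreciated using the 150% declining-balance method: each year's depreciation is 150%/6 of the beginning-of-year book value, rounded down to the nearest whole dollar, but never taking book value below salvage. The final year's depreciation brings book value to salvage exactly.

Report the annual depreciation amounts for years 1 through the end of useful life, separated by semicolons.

Depreciable base = $314,256 − $46,500 = $267,756.
Year 1: ⌊$314,256 × 150%/6⌋ = $78,564. Book value $235,692.
Year 2: ⌊$235,692 × 150%/6⌋ = $58,923. Book value $176,769.
Year 3: ⌊$176,769 × 150%/6⌋ = $44,192. Book value $132,577.
Year 4: ⌊$132,577 × 150%/6⌋ = $33,144. Book value $99,433.
Year 5: ⌊$99,433 × 150%/6⌋ = $24,858. Book value $74,575.
Year 6 (final): $74,575 − $46,500 = $28,075. Book value $46,500.

$78,564; $58,923; $44,192; $33,144; $24,858; $28,075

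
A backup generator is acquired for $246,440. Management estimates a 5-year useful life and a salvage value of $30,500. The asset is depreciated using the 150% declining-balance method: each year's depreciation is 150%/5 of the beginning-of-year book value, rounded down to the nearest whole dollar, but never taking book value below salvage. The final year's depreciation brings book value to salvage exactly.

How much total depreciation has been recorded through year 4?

Depreciable base = $246,440 − $30,500 = $215,940.
Year 1: ⌊$246,440 × 150%/5⌋ = $73,932. Book value $172,508.
Year 2: ⌊$172,508 × 150%/5⌋ = $51,752. Book value $120,756.
Year 3: ⌊$120,756 × 150%/5⌋ = $36,226. Book value $84,530.
Year 4: ⌊$84,530 × 150%/5⌋ = $25,359. Book value $59,171.
Accumulated through year 4 = $246,440 − $59,171 = $187,269.

$187,269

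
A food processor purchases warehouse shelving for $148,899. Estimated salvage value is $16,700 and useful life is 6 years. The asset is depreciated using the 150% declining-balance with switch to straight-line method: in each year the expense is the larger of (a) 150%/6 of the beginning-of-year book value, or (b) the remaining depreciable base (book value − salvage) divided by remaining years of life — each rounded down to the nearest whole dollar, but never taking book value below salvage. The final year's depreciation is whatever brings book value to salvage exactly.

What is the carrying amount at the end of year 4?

$47,114

Depreciable base = $148,899 − $16,700 = $132,199.
Year 1: DB = ⌊$148,899 × 150%/6⌋ = $37,224; SL = ⌊$132,199/6⌋ = $22,033 → take DB $37,224. Book value $111,675.
Year 2: DB = ⌊$111,675 × 150%/6⌋ = $27,918; SL = ⌊$94,975/5⌋ = $18,995 → take DB $27,918. Book value $83,757.
Year 3: DB = ⌊$83,757 × 150%/6⌋ = $20,939; SL = ⌊$67,057/4⌋ = $16,764 → take DB $20,939. Book value $62,818.
Year 4: DB = ⌊$62,818 × 150%/6⌋ = $15,704; SL = ⌊$46,118/3⌋ = $15,372 → take DB $15,704. Book value $47,114.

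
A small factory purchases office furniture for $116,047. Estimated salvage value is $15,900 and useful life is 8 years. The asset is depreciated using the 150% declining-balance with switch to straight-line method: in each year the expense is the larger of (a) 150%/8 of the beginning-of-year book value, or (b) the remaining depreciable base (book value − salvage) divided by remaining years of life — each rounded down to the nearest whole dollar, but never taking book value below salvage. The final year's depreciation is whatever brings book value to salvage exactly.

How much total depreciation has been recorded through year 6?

$83,351

Depreciable base = $116,047 − $15,900 = $100,147.
Year 1: DB = ⌊$116,047 × 150%/8⌋ = $21,758; SL = ⌊$100,147/8⌋ = $12,518 → take DB $21,758. Book value $94,289.
Year 2: DB = ⌊$94,289 × 150%/8⌋ = $17,679; SL = ⌊$78,389/7⌋ = $11,198 → take DB $17,679. Book value $76,610.
Year 3: DB = ⌊$76,610 × 150%/8⌋ = $14,364; SL = ⌊$60,710/6⌋ = $10,118 → take DB $14,364. Book value $62,246.
Year 4: DB = ⌊$62,246 × 150%/8⌋ = $11,671; SL = ⌊$46,346/5⌋ = $9,269 → take DB $11,671. Book value $50,575.
Year 5: DB = ⌊$50,575 × 150%/8⌋ = $9,482; SL = ⌊$34,675/4⌋ = $8,668 → take DB $9,482. Book value $41,093.
Year 6: DB = ⌊$41,093 × 150%/8⌋ = $7,704; SL = ⌊$25,193/3⌋ = $8,397 → take SL $8,397. Book value $32,696.
Accumulated through year 6 = $116,047 − $32,696 = $83,351.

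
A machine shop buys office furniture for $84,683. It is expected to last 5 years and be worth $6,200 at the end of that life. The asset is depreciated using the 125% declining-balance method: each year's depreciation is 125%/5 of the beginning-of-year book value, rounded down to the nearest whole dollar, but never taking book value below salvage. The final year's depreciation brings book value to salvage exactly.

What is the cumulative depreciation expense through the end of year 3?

$48,956

Depreciable base = $84,683 − $6,200 = $78,483.
Year 1: ⌊$84,683 × 125%/5⌋ = $21,170. Book value $63,513.
Year 2: ⌊$63,513 × 125%/5⌋ = $15,878. Book value $47,635.
Year 3: ⌊$47,635 × 125%/5⌋ = $11,908. Book value $35,727.
Accumulated through year 3 = $84,683 − $35,727 = $48,956.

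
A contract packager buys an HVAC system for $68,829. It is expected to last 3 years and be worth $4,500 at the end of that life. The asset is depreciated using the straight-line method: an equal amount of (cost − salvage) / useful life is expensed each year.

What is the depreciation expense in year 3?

Depreciable base = $68,829 − $4,500 = $64,329.
Annual expense = $64,329 / 3 = $21,443.

$21,443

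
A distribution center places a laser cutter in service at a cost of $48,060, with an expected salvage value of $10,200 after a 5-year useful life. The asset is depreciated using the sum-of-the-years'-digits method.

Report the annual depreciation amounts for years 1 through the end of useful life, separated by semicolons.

Depreciable base = $48,060 − $10,200 = $37,860.
Sum of the years' digits = 5+4+3+2+1 = 15.
Year 1: $37,860 × 5/15 = $12,620. Book value $35,440.
Year 2: $37,860 × 4/15 = $10,096. Book value $25,344.
Year 3: $37,860 × 3/15 = $7,572. Book value $17,772.
Year 4: $37,860 × 2/15 = $5,048. Book value $12,724.
Year 5: $37,860 × 1/15 = $2,524. Book value $10,200.

$12,620; $10,096; $7,572; $5,048; $2,524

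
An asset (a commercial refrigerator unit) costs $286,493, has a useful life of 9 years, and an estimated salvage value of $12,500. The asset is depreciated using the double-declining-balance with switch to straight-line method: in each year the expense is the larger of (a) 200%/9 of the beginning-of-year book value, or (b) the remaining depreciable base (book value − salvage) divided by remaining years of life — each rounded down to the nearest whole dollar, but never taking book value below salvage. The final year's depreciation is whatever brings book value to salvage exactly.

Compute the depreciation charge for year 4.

$29,955

Depreciable base = $286,493 − $12,500 = $273,993.
Year 1: DB = ⌊$286,493 × 200%/9⌋ = $63,665; SL = ⌊$273,993/9⌋ = $30,443 → take DB $63,665. Book value $222,828.
Year 2: DB = ⌊$222,828 × 200%/9⌋ = $49,517; SL = ⌊$210,328/8⌋ = $26,291 → take DB $49,517. Book value $173,311.
Year 3: DB = ⌊$173,311 × 200%/9⌋ = $38,513; SL = ⌊$160,811/7⌋ = $22,973 → take DB $38,513. Book value $134,798.
Year 4: DB = ⌊$134,798 × 200%/9⌋ = $29,955; SL = ⌊$122,298/6⌋ = $20,383 → take DB $29,955. Book value $104,843.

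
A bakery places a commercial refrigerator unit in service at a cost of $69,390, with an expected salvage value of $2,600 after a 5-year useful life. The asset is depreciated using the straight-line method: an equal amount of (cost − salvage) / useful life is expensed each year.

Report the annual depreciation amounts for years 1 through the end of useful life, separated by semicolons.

Depreciable base = $69,390 − $2,600 = $66,790.
Annual expense = $66,790 / 5 = $13,358.
End of year 1: book value $56,032.
End of year 2: book value $42,674.
End of year 3: book value $29,316.
End of year 4: book value $15,958.
End of year 5: book value $2,600.

$13,358; $13,358; $13,358; $13,358; $13,358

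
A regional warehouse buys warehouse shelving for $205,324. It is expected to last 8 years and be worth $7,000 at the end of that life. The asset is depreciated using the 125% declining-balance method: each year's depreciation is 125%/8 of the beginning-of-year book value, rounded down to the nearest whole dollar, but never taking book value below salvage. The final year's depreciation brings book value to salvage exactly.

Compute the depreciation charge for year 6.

Depreciable base = $205,324 − $7,000 = $198,324.
Year 1: ⌊$205,324 × 125%/8⌋ = $32,081. Book value $173,243.
Year 2: ⌊$173,243 × 125%/8⌋ = $27,069. Book value $146,174.
Year 3: ⌊$146,174 × 125%/8⌋ = $22,839. Book value $123,335.
Year 4: ⌊$123,335 × 125%/8⌋ = $19,271. Book value $104,064.
Year 5: ⌊$104,064 × 125%/8⌋ = $16,260. Book value $87,804.
Year 6: ⌊$87,804 × 125%/8⌋ = $13,719. Book value $74,085.

$13,719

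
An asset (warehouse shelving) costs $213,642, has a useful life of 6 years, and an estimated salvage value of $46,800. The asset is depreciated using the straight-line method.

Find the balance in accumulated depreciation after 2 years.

$55,614

Depreciable base = $213,642 − $46,800 = $166,842.
Annual expense = $166,842 / 6 = $27,807.
End of year 1: book value $185,835.
End of year 2: book value $158,028.
Accumulated through year 2 = $213,642 − $158,028 = $55,614.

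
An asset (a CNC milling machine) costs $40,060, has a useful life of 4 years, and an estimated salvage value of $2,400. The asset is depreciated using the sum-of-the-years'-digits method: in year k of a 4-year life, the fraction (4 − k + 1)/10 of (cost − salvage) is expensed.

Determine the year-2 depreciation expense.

Depreciable base = $40,060 − $2,400 = $37,660.
Sum of the years' digits = 4+3+2+1 = 10.
Year 1: $37,660 × 4/10 = $15,064. Book value $24,996.
Year 2: $37,660 × 3/10 = $11,298. Book value $13,698.

$11,298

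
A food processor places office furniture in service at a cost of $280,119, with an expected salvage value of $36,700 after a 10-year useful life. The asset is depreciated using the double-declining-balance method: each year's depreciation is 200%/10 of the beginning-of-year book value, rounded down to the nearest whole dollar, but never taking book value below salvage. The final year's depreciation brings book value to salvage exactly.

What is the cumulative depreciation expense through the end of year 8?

Depreciable base = $280,119 − $36,700 = $243,419.
Year 1: ⌊$280,119 × 200%/10⌋ = $56,023. Book value $224,096.
Year 2: ⌊$224,096 × 200%/10⌋ = $44,819. Book value $179,277.
Year 3: ⌊$179,277 × 200%/10⌋ = $35,855. Book value $143,422.
Year 4: ⌊$143,422 × 200%/10⌋ = $28,684. Book value $114,738.
Year 5: ⌊$114,738 × 200%/10⌋ = $22,947. Book value $91,791.
Year 6: ⌊$91,791 × 200%/10⌋ = $18,358. Book value $73,433.
Year 7: ⌊$73,433 × 200%/10⌋ = $14,686. Book value $58,747.
Year 8: ⌊$58,747 × 200%/10⌋ = $11,749. Book value $46,998.
Accumulated through year 8 = $280,119 − $46,998 = $233,121.

$233,121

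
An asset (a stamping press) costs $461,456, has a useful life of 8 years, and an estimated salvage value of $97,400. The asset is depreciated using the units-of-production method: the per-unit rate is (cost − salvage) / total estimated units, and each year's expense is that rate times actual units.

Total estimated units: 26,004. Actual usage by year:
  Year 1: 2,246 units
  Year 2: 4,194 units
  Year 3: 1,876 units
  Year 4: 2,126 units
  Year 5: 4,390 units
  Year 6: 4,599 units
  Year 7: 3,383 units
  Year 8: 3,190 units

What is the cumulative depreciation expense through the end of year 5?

$207,648

Depreciable base = $461,456 − $97,400 = $364,056.
Rate = $364,056 / 26,004 units = $14 per unit.
Year 1: 2,246 × $14 = $31,444. Book value $430,012.
Year 2: 4,194 × $14 = $58,716. Book value $371,296.
Year 3: 1,876 × $14 = $26,264. Book value $345,032.
Year 4: 2,126 × $14 = $29,764. Book value $315,268.
Year 5: 4,390 × $14 = $61,460. Book value $253,808.
Accumulated through year 5 = $461,456 − $253,808 = $207,648.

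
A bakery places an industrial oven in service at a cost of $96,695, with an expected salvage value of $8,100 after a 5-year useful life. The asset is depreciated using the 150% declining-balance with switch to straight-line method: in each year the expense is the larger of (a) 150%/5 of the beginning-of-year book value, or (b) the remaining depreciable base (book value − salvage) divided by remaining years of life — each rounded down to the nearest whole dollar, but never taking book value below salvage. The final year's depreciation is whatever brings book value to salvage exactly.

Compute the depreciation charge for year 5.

$12,534

Depreciable base = $96,695 − $8,100 = $88,595.
Year 1: DB = ⌊$96,695 × 150%/5⌋ = $29,008; SL = ⌊$88,595/5⌋ = $17,719 → take DB $29,008. Book value $67,687.
Year 2: DB = ⌊$67,687 × 150%/5⌋ = $20,306; SL = ⌊$59,587/4⌋ = $14,896 → take DB $20,306. Book value $47,381.
Year 3: DB = ⌊$47,381 × 150%/5⌋ = $14,214; SL = ⌊$39,281/3⌋ = $13,093 → take DB $14,214. Book value $33,167.
Year 4: DB = ⌊$33,167 × 150%/5⌋ = $9,950; SL = ⌊$25,067/2⌋ = $12,533 → take SL $12,533. Book value $20,634.
Year 5 (final): $20,634 − $8,100 = $12,534. Book value $8,100.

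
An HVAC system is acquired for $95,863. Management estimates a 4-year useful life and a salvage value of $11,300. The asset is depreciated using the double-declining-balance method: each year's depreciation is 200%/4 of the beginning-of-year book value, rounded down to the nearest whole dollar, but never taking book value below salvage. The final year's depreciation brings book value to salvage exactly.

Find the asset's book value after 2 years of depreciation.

$23,966

Depreciable base = $95,863 − $11,300 = $84,563.
Year 1: ⌊$95,863 × 200%/4⌋ = $47,931. Book value $47,932.
Year 2: ⌊$47,932 × 200%/4⌋ = $23,966. Book value $23,966.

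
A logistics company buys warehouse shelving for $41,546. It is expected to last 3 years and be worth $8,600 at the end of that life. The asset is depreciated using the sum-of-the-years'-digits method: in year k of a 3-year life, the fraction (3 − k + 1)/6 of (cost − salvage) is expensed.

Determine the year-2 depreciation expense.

Depreciable base = $41,546 − $8,600 = $32,946.
Sum of the years' digits = 3+2+1 = 6.
Year 1: $32,946 × 3/6 = $16,473. Book value $25,073.
Year 2: $32,946 × 2/6 = $10,982. Book value $14,091.

$10,982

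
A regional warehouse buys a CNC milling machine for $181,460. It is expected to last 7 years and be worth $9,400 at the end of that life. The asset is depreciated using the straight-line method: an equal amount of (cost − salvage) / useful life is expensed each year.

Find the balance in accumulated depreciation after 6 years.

Depreciable base = $181,460 − $9,400 = $172,060.
Annual expense = $172,060 / 7 = $24,580.
End of year 1: book value $156,880.
End of year 2: book value $132,300.
End of year 3: book value $107,720.
End of year 4: book value $83,140.
End of year 5: book value $58,560.
End of year 6: book value $33,980.
Accumulated through year 6 = $181,460 − $33,980 = $147,480.

$147,480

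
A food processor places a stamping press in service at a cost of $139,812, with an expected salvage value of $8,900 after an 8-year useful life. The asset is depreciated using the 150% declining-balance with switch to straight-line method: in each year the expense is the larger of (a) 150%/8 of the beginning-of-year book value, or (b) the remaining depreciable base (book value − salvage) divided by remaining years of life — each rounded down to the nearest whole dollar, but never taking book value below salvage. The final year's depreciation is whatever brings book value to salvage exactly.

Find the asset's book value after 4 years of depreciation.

Depreciable base = $139,812 − $8,900 = $130,912.
Year 1: DB = ⌊$139,812 × 150%/8⌋ = $26,214; SL = ⌊$130,912/8⌋ = $16,364 → take DB $26,214. Book value $113,598.
Year 2: DB = ⌊$113,598 × 150%/8⌋ = $21,299; SL = ⌊$104,698/7⌋ = $14,956 → take DB $21,299. Book value $92,299.
Year 3: DB = ⌊$92,299 × 150%/8⌋ = $17,306; SL = ⌊$83,399/6⌋ = $13,899 → take DB $17,306. Book value $74,993.
Year 4: DB = ⌊$74,993 × 150%/8⌋ = $14,061; SL = ⌊$66,093/5⌋ = $13,218 → take DB $14,061. Book value $60,932.

$60,932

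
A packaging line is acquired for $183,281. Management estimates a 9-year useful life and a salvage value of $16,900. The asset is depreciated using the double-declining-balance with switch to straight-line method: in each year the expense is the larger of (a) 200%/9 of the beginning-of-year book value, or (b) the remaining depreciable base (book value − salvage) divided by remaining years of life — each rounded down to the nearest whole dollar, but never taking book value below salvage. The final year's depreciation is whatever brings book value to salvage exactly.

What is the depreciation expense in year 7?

Depreciable base = $183,281 − $16,900 = $166,381.
Year 1: DB = ⌊$183,281 × 200%/9⌋ = $40,729; SL = ⌊$166,381/9⌋ = $18,486 → take DB $40,729. Book value $142,552.
Year 2: DB = ⌊$142,552 × 200%/9⌋ = $31,678; SL = ⌊$125,652/8⌋ = $15,706 → take DB $31,678. Book value $110,874.
Year 3: DB = ⌊$110,874 × 200%/9⌋ = $24,638; SL = ⌊$93,974/7⌋ = $13,424 → take DB $24,638. Book value $86,236.
Year 4: DB = ⌊$86,236 × 200%/9⌋ = $19,163; SL = ⌊$69,336/6⌋ = $11,556 → take DB $19,163. Book value $67,073.
Year 5: DB = ⌊$67,073 × 200%/9⌋ = $14,905; SL = ⌊$50,173/5⌋ = $10,034 → take DB $14,905. Book value $52,168.
Year 6: DB = ⌊$52,168 × 200%/9⌋ = $11,592; SL = ⌊$35,268/4⌋ = $8,817 → take DB $11,592. Book value $40,576.
Year 7: DB = ⌊$40,576 × 200%/9⌋ = $9,016; SL = ⌊$23,676/3⌋ = $7,892 → take DB $9,016. Book value $31,560.

$9,016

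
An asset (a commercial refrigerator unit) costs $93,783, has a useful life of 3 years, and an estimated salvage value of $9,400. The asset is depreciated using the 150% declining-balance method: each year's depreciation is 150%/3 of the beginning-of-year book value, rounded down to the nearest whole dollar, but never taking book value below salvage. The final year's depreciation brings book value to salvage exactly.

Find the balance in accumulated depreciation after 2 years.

Depreciable base = $93,783 − $9,400 = $84,383.
Year 1: ⌊$93,783 × 150%/3⌋ = $46,891. Book value $46,892.
Year 2: ⌊$46,892 × 150%/3⌋ = $23,446. Book value $23,446.
Accumulated through year 2 = $93,783 − $23,446 = $70,337.

$70,337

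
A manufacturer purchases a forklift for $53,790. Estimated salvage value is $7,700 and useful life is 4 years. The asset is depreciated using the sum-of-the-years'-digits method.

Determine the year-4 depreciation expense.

$4,609

Depreciable base = $53,790 − $7,700 = $46,090.
Sum of the years' digits = 4+3+2+1 = 10.
Year 1: $46,090 × 4/10 = $18,436. Book value $35,354.
Year 2: $46,090 × 3/10 = $13,827. Book value $21,527.
Year 3: $46,090 × 2/10 = $9,218. Book value $12,309.
Year 4: $46,090 × 1/10 = $4,609. Book value $7,700.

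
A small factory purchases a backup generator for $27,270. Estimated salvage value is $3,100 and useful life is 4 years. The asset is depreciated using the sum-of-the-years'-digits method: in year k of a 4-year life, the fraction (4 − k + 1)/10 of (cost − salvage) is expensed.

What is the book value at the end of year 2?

$10,351

Depreciable base = $27,270 − $3,100 = $24,170.
Sum of the years' digits = 4+3+2+1 = 10.
Year 1: $24,170 × 4/10 = $9,668. Book value $17,602.
Year 2: $24,170 × 3/10 = $7,251. Book value $10,351.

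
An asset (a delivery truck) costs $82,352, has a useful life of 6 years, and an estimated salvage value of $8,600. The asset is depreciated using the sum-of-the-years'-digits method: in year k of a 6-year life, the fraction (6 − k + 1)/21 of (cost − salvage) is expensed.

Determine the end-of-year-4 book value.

Depreciable base = $82,352 − $8,600 = $73,752.
Sum of the years' digits = 6+5+4+3+2+1 = 21.
Year 1: $73,752 × 6/21 = $21,072. Book value $61,280.
Year 2: $73,752 × 5/21 = $17,560. Book value $43,720.
Year 3: $73,752 × 4/21 = $14,048. Book value $29,672.
Year 4: $73,752 × 3/21 = $10,536. Book value $19,136.

$19,136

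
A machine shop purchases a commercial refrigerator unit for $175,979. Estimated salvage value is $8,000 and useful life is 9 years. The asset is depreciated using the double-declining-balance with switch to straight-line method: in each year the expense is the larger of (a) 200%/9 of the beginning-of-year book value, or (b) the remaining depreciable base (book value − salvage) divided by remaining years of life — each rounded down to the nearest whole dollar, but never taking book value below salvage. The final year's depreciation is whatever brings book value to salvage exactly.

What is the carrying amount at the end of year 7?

Depreciable base = $175,979 − $8,000 = $167,979.
Year 1: DB = ⌊$175,979 × 200%/9⌋ = $39,106; SL = ⌊$167,979/9⌋ = $18,664 → take DB $39,106. Book value $136,873.
Year 2: DB = ⌊$136,873 × 200%/9⌋ = $30,416; SL = ⌊$128,873/8⌋ = $16,109 → take DB $30,416. Book value $106,457.
Year 3: DB = ⌊$106,457 × 200%/9⌋ = $23,657; SL = ⌊$98,457/7⌋ = $14,065 → take DB $23,657. Book value $82,800.
Year 4: DB = ⌊$82,800 × 200%/9⌋ = $18,400; SL = ⌊$74,800/6⌋ = $12,466 → take DB $18,400. Book value $64,400.
Year 5: DB = ⌊$64,400 × 200%/9⌋ = $14,311; SL = ⌊$56,400/5⌋ = $11,280 → take DB $14,311. Book value $50,089.
Year 6: DB = ⌊$50,089 × 200%/9⌋ = $11,130; SL = ⌊$42,089/4⌋ = $10,522 → take DB $11,130. Book value $38,959.
Year 7: DB = ⌊$38,959 × 200%/9⌋ = $8,657; SL = ⌊$30,959/3⌋ = $10,319 → take SL $10,319. Book value $28,640.

$28,640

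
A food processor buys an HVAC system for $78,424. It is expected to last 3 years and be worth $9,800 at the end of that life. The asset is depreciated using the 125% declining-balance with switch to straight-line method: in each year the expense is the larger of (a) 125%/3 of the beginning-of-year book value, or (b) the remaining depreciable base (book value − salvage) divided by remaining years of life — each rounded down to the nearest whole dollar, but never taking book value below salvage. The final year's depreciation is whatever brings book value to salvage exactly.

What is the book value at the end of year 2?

$26,687

Depreciable base = $78,424 − $9,800 = $68,624.
Year 1: DB = ⌊$78,424 × 125%/3⌋ = $32,676; SL = ⌊$68,624/3⌋ = $22,874 → take DB $32,676. Book value $45,748.
Year 2: DB = ⌊$45,748 × 125%/3⌋ = $19,061; SL = ⌊$35,948/2⌋ = $17,974 → take DB $19,061. Book value $26,687.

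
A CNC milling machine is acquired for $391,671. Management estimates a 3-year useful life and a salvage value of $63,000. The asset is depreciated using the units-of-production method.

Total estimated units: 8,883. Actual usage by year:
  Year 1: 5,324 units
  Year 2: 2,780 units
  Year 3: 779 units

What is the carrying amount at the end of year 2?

$91,823

Depreciable base = $391,671 − $63,000 = $328,671.
Rate = $328,671 / 8,883 units = $37 per unit.
Year 1: 5,324 × $37 = $196,988. Book value $194,683.
Year 2: 2,780 × $37 = $102,860. Book value $91,823.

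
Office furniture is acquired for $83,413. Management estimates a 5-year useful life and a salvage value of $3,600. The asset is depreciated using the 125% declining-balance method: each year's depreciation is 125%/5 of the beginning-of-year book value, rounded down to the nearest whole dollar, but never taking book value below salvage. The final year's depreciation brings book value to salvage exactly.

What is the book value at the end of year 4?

Depreciable base = $83,413 − $3,600 = $79,813.
Year 1: ⌊$83,413 × 125%/5⌋ = $20,853. Book value $62,560.
Year 2: ⌊$62,560 × 125%/5⌋ = $15,640. Book value $46,920.
Year 3: ⌊$46,920 × 125%/5⌋ = $11,730. Book value $35,190.
Year 4: ⌊$35,190 × 125%/5⌋ = $8,797. Book value $26,393.

$26,393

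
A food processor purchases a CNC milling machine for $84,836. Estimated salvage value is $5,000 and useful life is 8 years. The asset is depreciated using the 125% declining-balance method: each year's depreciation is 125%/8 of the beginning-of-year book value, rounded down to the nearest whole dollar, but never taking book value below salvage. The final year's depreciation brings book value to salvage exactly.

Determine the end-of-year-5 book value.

$36,280

Depreciable base = $84,836 − $5,000 = $79,836.
Year 1: ⌊$84,836 × 125%/8⌋ = $13,255. Book value $71,581.
Year 2: ⌊$71,581 × 125%/8⌋ = $11,184. Book value $60,397.
Year 3: ⌊$60,397 × 125%/8⌋ = $9,437. Book value $50,960.
Year 4: ⌊$50,960 × 125%/8⌋ = $7,962. Book value $42,998.
Year 5: ⌊$42,998 × 125%/8⌋ = $6,718. Book value $36,280.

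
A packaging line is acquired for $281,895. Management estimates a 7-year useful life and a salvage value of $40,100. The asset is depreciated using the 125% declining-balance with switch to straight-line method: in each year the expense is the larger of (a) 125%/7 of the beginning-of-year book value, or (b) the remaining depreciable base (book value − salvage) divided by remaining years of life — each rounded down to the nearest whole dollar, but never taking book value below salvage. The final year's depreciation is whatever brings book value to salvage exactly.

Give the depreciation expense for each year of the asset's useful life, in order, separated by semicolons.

Depreciable base = $281,895 − $40,100 = $241,795.
Year 1: DB = ⌊$281,895 × 125%/7⌋ = $50,338; SL = ⌊$241,795/7⌋ = $34,542 → take DB $50,338. Book value $231,557.
Year 2: DB = ⌊$231,557 × 125%/7⌋ = $41,349; SL = ⌊$191,457/6⌋ = $31,909 → take DB $41,349. Book value $190,208.
Year 3: DB = ⌊$190,208 × 125%/7⌋ = $33,965; SL = ⌊$150,108/5⌋ = $30,021 → take DB $33,965. Book value $156,243.
Year 4: DB = ⌊$156,243 × 125%/7⌋ = $27,900; SL = ⌊$116,143/4⌋ = $29,035 → take SL $29,035. Book value $127,208.
Year 5: DB = ⌊$127,208 × 125%/7⌋ = $22,715; SL = ⌊$87,108/3⌋ = $29,036 → take SL $29,036. Book value $98,172.
Year 6: DB = ⌊$98,172 × 125%/7⌋ = $17,530; SL = ⌊$58,072/2⌋ = $29,036 → take SL $29,036. Book value $69,136.
Year 7 (final): $69,136 − $40,100 = $29,036. Book value $40,100.

$50,338; $41,349; $33,965; $29,035; $29,036; $29,036; $29,036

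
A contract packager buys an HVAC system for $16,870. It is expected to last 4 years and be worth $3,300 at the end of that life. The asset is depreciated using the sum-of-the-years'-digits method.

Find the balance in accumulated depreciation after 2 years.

Depreciable base = $16,870 − $3,300 = $13,570.
Sum of the years' digits = 4+3+2+1 = 10.
Year 1: $13,570 × 4/10 = $5,428. Book value $11,442.
Year 2: $13,570 × 3/10 = $4,071. Book value $7,371.
Accumulated through year 2 = $16,870 − $7,371 = $9,499.

$9,499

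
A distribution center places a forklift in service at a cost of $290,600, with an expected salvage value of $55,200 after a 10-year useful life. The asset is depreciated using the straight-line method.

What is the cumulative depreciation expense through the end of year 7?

$164,780

Depreciable base = $290,600 − $55,200 = $235,400.
Annual expense = $235,400 / 10 = $23,540.
End of year 1: book value $267,060.
End of year 2: book value $243,520.
End of year 3: book value $219,980.
End of year 4: book value $196,440.
End of year 5: book value $172,900.
End of year 6: book value $149,360.
End of year 7: book value $125,820.
Accumulated through year 7 = $290,600 − $125,820 = $164,780.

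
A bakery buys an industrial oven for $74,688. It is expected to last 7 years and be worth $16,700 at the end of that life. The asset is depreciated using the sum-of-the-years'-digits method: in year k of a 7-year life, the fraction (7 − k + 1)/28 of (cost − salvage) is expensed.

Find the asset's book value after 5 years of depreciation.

$22,913

Depreciable base = $74,688 − $16,700 = $57,988.
Sum of the years' digits = 7+6+5+4+3+2+1 = 28.
Year 1: $57,988 × 7/28 = $14,497. Book value $60,191.
Year 2: $57,988 × 6/28 = $12,426. Book value $47,765.
Year 3: $57,988 × 5/28 = $10,355. Book value $37,410.
Year 4: $57,988 × 4/28 = $8,284. Book value $29,126.
Year 5: $57,988 × 3/28 = $6,213. Book value $22,913.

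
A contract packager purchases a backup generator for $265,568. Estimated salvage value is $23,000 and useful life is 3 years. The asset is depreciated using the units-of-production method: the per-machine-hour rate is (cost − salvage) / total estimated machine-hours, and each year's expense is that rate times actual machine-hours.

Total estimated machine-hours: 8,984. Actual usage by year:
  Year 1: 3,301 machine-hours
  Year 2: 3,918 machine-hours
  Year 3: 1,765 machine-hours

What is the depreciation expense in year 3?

$47,655

Depreciable base = $265,568 − $23,000 = $242,568.
Rate = $242,568 / 8,984 machine-hours = $27 per machine-hour.
Year 1: 3,301 × $27 = $89,127. Book value $176,441.
Year 2: 3,918 × $27 = $105,786. Book value $70,655.
Year 3: 1,765 × $27 = $47,655. Book value $23,000.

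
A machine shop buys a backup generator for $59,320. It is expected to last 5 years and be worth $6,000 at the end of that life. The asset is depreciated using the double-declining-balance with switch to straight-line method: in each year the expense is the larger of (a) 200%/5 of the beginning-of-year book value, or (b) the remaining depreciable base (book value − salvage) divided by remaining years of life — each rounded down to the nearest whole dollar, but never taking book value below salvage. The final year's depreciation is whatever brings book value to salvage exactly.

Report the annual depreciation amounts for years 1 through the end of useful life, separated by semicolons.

$23,728; $14,236; $8,542; $5,125; $1,689

Depreciable base = $59,320 − $6,000 = $53,320.
Year 1: DB = ⌊$59,320 × 200%/5⌋ = $23,728; SL = ⌊$53,320/5⌋ = $10,664 → take DB $23,728. Book value $35,592.
Year 2: DB = ⌊$35,592 × 200%/5⌋ = $14,236; SL = ⌊$29,592/4⌋ = $7,398 → take DB $14,236. Book value $21,356.
Year 3: DB = ⌊$21,356 × 200%/5⌋ = $8,542; SL = ⌊$15,356/3⌋ = $5,118 → take DB $8,542. Book value $12,814.
Year 4: DB = ⌊$12,814 × 200%/5⌋ = $5,125; SL = ⌊$6,814/2⌋ = $3,407 → take DB $5,125. Book value $7,689.
Year 5 (final): $7,689 − $6,000 = $1,689. Book value $6,000.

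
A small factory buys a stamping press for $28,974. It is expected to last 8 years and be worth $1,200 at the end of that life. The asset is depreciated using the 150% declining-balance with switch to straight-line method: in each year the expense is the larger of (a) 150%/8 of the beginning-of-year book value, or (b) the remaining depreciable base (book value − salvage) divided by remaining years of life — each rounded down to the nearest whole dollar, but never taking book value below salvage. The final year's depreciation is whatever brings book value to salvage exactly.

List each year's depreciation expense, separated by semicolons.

Depreciable base = $28,974 − $1,200 = $27,774.
Year 1: DB = ⌊$28,974 × 150%/8⌋ = $5,432; SL = ⌊$27,774/8⌋ = $3,471 → take DB $5,432. Book value $23,542.
Year 2: DB = ⌊$23,542 × 150%/8⌋ = $4,414; SL = ⌊$22,342/7⌋ = $3,191 → take DB $4,414. Book value $19,128.
Year 3: DB = ⌊$19,128 × 150%/8⌋ = $3,586; SL = ⌊$17,928/6⌋ = $2,988 → take DB $3,586. Book value $15,542.
Year 4: DB = ⌊$15,542 × 150%/8⌋ = $2,914; SL = ⌊$14,342/5⌋ = $2,868 → take DB $2,914. Book value $12,628.
Year 5: DB = ⌊$12,628 × 150%/8⌋ = $2,367; SL = ⌊$11,428/4⌋ = $2,857 → take SL $2,857. Book value $9,771.
Year 6: DB = ⌊$9,771 × 150%/8⌋ = $1,832; SL = ⌊$8,571/3⌋ = $2,857 → take SL $2,857. Book value $6,914.
Year 7: DB = ⌊$6,914 × 150%/8⌋ = $1,296; SL = ⌊$5,714/2⌋ = $2,857 → take SL $2,857. Book value $4,057.
Year 8 (final): $4,057 − $1,200 = $2,857. Book value $1,200.

$5,432; $4,414; $3,586; $2,914; $2,857; $2,857; $2,857; $2,857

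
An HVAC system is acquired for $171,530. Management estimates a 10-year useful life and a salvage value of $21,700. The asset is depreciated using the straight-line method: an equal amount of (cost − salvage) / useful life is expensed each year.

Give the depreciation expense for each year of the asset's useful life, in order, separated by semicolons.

Depreciable base = $171,530 − $21,700 = $149,830.
Annual expense = $149,830 / 10 = $14,983.
End of year 1: book value $156,547.
End of year 2: book value $141,564.
End of year 3: book value $126,581.
End of year 4: book value $111,598.
End of year 5: book value $96,615.
End of year 6: book value $81,632.
End of year 7: book value $66,649.
End of year 8: book value $51,666.
End of year 9: book value $36,683.
End of year 10: book value $21,700.

$14,983; $14,983; $14,983; $14,983; $14,983; $14,983; $14,983; $14,983; $14,983; $14,983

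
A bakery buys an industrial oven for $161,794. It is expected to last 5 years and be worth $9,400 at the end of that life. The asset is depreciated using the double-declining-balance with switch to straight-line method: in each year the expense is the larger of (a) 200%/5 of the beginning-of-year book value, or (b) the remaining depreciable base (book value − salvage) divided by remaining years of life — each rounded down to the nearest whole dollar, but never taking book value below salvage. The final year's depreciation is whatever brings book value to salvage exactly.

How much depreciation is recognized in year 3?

$23,298

Depreciable base = $161,794 − $9,400 = $152,394.
Year 1: DB = ⌊$161,794 × 200%/5⌋ = $64,717; SL = ⌊$152,394/5⌋ = $30,478 → take DB $64,717. Book value $97,077.
Year 2: DB = ⌊$97,077 × 200%/5⌋ = $38,830; SL = ⌊$87,677/4⌋ = $21,919 → take DB $38,830. Book value $58,247.
Year 3: DB = ⌊$58,247 × 200%/5⌋ = $23,298; SL = ⌊$48,847/3⌋ = $16,282 → take DB $23,298. Book value $34,949.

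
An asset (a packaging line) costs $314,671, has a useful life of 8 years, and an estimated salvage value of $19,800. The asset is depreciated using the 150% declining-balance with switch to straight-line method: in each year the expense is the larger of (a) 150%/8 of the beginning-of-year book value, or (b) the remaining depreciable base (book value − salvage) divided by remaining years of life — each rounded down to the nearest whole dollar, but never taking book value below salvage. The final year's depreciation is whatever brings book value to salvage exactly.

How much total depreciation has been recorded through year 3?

$145,887

Depreciable base = $314,671 − $19,800 = $294,871.
Year 1: DB = ⌊$314,671 × 150%/8⌋ = $59,000; SL = ⌊$294,871/8⌋ = $36,858 → take DB $59,000. Book value $255,671.
Year 2: DB = ⌊$255,671 × 150%/8⌋ = $47,938; SL = ⌊$235,871/7⌋ = $33,695 → take DB $47,938. Book value $207,733.
Year 3: DB = ⌊$207,733 × 150%/8⌋ = $38,949; SL = ⌊$187,933/6⌋ = $31,322 → take DB $38,949. Book value $168,784.
Accumulated through year 3 = $314,671 − $168,784 = $145,887.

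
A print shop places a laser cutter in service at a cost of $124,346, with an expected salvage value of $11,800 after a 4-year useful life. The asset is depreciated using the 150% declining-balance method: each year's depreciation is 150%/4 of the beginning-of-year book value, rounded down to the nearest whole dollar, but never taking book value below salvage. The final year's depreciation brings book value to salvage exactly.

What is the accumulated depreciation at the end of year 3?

Depreciable base = $124,346 − $11,800 = $112,546.
Year 1: ⌊$124,346 × 150%/4⌋ = $46,629. Book value $77,717.
Year 2: ⌊$77,717 × 150%/4⌋ = $29,143. Book value $48,574.
Year 3: ⌊$48,574 × 150%/4⌋ = $18,215. Book value $30,359.
Accumulated through year 3 = $124,346 − $30,359 = $93,987.

$93,987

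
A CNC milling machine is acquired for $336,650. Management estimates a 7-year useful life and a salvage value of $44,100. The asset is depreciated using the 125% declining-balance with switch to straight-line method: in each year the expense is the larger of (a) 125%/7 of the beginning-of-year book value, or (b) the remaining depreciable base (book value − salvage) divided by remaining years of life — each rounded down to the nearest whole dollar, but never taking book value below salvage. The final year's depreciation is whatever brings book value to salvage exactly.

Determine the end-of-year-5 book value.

$115,346

Depreciable base = $336,650 − $44,100 = $292,550.
Year 1: DB = ⌊$336,650 × 125%/7⌋ = $60,116; SL = ⌊$292,550/7⌋ = $41,792 → take DB $60,116. Book value $276,534.
Year 2: DB = ⌊$276,534 × 125%/7⌋ = $49,381; SL = ⌊$232,434/6⌋ = $38,739 → take DB $49,381. Book value $227,153.
Year 3: DB = ⌊$227,153 × 125%/7⌋ = $40,563; SL = ⌊$183,053/5⌋ = $36,610 → take DB $40,563. Book value $186,590.
Year 4: DB = ⌊$186,590 × 125%/7⌋ = $33,319; SL = ⌊$142,490/4⌋ = $35,622 → take SL $35,622. Book value $150,968.
Year 5: DB = ⌊$150,968 × 125%/7⌋ = $26,958; SL = ⌊$106,868/3⌋ = $35,622 → take SL $35,622. Book value $115,346.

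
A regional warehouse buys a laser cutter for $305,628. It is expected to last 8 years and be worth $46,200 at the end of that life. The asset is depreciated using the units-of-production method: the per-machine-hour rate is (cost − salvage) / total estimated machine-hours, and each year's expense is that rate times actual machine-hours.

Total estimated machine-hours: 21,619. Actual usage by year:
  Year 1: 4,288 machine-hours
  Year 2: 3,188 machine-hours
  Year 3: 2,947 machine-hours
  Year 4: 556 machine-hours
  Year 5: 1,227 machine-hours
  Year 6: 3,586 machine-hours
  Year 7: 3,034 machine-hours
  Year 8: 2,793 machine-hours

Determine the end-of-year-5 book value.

$159,156

Depreciable base = $305,628 − $46,200 = $259,428.
Rate = $259,428 / 21,619 machine-hours = $12 per machine-hour.
Year 1: 4,288 × $12 = $51,456. Book value $254,172.
Year 2: 3,188 × $12 = $38,256. Book value $215,916.
Year 3: 2,947 × $12 = $35,364. Book value $180,552.
Year 4: 556 × $12 = $6,672. Book value $173,880.
Year 5: 1,227 × $12 = $14,724. Book value $159,156.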